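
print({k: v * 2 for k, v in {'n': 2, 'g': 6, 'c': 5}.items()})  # {'n': 4, 'g': 12, 'c': 10}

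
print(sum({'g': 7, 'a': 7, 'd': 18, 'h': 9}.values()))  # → 41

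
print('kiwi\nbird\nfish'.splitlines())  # ['kiwi', 'bird', 'fish']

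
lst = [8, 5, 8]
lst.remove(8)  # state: [5, 8]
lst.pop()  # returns 8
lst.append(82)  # [5, 82]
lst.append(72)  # [5, 82, 72]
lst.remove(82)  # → [5, 72]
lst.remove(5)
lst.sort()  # [72]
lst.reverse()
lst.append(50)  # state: [72, 50]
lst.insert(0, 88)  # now [88, 72, 50]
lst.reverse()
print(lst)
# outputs [50, 72, 88]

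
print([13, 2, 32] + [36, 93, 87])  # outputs [13, 2, 32, 36, 93, 87]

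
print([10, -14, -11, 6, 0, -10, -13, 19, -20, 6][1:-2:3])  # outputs [-14, 0, 19]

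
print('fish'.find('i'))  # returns 1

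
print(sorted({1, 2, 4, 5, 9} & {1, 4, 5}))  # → [1, 4, 5]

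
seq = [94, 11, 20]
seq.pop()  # 20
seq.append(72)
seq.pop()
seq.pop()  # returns 11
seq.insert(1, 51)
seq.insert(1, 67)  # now [94, 67, 51]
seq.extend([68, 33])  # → [94, 67, 51, 68, 33]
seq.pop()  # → 33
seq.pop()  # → 68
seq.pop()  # 51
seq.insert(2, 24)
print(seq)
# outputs [94, 67, 24]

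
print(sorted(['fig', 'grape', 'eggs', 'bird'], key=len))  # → ['fig', 'eggs', 'bird', 'grape']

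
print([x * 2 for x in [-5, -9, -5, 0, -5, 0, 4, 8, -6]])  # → [-10, -18, -10, 0, -10, 0, 8, 16, -12]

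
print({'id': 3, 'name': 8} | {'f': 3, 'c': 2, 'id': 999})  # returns {'id': 999, 'name': 8, 'f': 3, 'c': 2}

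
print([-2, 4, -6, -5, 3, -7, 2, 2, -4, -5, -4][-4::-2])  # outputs [2, -7, -5, 4]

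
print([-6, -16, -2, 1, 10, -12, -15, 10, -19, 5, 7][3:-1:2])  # [1, -12, 10, 5]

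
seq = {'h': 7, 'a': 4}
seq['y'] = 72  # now {'h': 7, 'a': 4, 'y': 72}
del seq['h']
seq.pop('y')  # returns 72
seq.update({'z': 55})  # {'a': 4, 'z': 55}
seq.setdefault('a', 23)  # 4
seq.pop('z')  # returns 55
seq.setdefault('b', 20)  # 20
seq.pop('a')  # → 4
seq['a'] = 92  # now {'b': 20, 'a': 92}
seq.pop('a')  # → 92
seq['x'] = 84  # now {'b': 20, 'x': 84}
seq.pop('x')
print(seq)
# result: {'b': 20}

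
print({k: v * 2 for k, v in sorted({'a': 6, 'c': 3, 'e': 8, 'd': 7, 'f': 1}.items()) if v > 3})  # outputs {'a': 12, 'd': 14, 'e': 16}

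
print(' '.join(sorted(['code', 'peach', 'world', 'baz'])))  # baz code peach world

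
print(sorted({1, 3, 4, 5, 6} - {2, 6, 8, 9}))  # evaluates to [1, 3, 4, 5]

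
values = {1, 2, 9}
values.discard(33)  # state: {1, 2, 9}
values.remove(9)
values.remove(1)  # {2}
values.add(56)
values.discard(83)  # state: {2, 56}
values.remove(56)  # {2}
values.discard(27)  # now {2}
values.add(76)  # {2, 76}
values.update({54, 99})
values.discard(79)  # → {2, 54, 76, 99}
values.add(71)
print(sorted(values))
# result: [2, 54, 71, 76, 99]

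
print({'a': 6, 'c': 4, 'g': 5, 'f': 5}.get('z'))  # None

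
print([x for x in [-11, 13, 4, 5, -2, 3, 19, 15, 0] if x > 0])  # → [13, 4, 5, 3, 19, 15]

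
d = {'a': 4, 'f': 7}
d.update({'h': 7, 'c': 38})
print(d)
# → {'a': 4, 'f': 7, 'h': 7, 'c': 38}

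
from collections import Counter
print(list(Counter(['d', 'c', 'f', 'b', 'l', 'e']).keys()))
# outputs ['d', 'c', 'f', 'b', 'l', 'e']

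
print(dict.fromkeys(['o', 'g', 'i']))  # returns {'o': None, 'g': None, 'i': None}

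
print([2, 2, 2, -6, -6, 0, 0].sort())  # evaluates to None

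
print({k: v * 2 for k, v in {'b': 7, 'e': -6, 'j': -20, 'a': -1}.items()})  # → {'b': 14, 'e': -12, 'j': -40, 'a': -2}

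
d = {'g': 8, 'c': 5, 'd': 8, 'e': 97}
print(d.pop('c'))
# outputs 5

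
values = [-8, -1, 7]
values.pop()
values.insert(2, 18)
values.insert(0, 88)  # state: [88, -8, -1, 18]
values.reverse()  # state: [18, -1, -8, 88]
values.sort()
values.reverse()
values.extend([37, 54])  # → [88, 18, -1, -8, 37, 54]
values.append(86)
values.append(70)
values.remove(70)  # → [88, 18, -1, -8, 37, 54, 86]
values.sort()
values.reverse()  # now [88, 86, 54, 37, 18, -1, -8]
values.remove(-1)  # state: [88, 86, 54, 37, 18, -8]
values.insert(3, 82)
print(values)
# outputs [88, 86, 54, 82, 37, 18, -8]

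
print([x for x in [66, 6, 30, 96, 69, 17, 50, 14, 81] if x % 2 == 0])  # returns [66, 6, 30, 96, 50, 14]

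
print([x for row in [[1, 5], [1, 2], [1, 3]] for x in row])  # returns [1, 5, 1, 2, 1, 3]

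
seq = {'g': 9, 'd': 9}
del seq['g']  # {'d': 9}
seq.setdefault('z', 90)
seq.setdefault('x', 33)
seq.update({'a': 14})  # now {'d': 9, 'z': 90, 'x': 33, 'a': 14}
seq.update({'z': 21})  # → {'d': 9, 'z': 21, 'x': 33, 'a': 14}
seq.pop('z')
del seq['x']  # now {'d': 9, 'a': 14}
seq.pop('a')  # 14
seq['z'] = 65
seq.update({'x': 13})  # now {'d': 9, 'z': 65, 'x': 13}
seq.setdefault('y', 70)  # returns 70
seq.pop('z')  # 65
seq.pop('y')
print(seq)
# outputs {'d': 9, 'x': 13}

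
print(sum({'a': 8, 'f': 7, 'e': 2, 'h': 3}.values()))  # 20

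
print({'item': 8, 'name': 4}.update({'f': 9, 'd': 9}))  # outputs None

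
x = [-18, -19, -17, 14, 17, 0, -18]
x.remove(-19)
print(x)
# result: [-18, -17, 14, 17, 0, -18]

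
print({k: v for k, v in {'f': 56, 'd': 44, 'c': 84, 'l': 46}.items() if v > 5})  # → {'f': 56, 'd': 44, 'c': 84, 'l': 46}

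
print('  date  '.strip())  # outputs date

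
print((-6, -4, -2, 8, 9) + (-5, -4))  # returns (-6, -4, -2, 8, 9, -5, -4)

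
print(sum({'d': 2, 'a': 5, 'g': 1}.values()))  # 8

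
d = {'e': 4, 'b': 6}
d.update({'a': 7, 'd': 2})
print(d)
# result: {'e': 4, 'b': 6, 'a': 7, 'd': 2}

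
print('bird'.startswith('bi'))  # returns True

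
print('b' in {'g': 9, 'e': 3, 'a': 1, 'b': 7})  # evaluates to True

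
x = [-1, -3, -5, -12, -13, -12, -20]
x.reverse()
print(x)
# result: [-20, -12, -13, -12, -5, -3, -1]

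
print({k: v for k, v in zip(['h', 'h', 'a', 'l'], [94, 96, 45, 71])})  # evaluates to {'h': 96, 'a': 45, 'l': 71}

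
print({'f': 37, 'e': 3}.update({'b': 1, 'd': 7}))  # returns None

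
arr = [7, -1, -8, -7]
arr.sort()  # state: [-8, -7, -1, 7]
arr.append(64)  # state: [-8, -7, -1, 7, 64]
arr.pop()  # 64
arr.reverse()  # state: [7, -1, -7, -8]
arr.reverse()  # [-8, -7, -1, 7]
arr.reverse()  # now [7, -1, -7, -8]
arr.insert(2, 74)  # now [7, -1, 74, -7, -8]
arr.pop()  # -8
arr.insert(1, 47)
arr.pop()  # -7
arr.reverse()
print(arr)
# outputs [74, -1, 47, 7]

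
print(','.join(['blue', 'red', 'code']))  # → blue,red,code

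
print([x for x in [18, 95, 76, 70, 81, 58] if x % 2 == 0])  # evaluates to [18, 76, 70, 58]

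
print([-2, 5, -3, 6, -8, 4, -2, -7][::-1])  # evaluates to [-7, -2, 4, -8, 6, -3, 5, -2]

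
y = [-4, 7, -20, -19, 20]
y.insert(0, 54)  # [54, -4, 7, -20, -19, 20]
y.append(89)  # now [54, -4, 7, -20, -19, 20, 89]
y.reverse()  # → [89, 20, -19, -20, 7, -4, 54]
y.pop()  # 54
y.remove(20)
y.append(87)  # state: [89, -19, -20, 7, -4, 87]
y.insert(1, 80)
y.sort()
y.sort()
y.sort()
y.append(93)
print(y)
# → [-20, -19, -4, 7, 80, 87, 89, 93]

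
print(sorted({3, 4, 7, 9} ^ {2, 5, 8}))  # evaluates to [2, 3, 4, 5, 7, 8, 9]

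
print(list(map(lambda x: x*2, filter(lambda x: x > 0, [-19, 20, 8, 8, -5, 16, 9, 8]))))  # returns [40, 16, 16, 32, 18, 16]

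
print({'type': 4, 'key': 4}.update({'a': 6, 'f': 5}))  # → None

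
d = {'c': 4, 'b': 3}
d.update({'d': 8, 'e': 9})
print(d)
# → {'c': 4, 'b': 3, 'd': 8, 'e': 9}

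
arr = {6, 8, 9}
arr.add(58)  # {6, 8, 9, 58}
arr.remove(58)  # {6, 8, 9}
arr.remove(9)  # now {6, 8}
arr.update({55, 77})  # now {6, 8, 55, 77}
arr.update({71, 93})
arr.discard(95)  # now {6, 8, 55, 71, 77, 93}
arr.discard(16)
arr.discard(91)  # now {6, 8, 55, 71, 77, 93}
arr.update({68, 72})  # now {6, 8, 55, 68, 71, 72, 77, 93}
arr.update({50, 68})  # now {6, 8, 50, 55, 68, 71, 72, 77, 93}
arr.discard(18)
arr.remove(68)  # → {6, 8, 50, 55, 71, 72, 77, 93}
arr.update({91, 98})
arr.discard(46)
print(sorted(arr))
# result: [6, 8, 50, 55, 71, 72, 77, 91, 93, 98]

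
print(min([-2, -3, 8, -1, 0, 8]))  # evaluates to -3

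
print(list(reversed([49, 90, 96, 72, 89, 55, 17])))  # [17, 55, 89, 72, 96, 90, 49]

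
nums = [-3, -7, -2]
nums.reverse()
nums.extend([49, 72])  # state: [-2, -7, -3, 49, 72]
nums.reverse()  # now [72, 49, -3, -7, -2]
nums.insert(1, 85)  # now [72, 85, 49, -3, -7, -2]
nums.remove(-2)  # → [72, 85, 49, -3, -7]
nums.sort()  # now [-7, -3, 49, 72, 85]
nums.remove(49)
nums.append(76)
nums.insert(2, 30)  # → [-7, -3, 30, 72, 85, 76]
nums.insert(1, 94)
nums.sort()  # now [-7, -3, 30, 72, 76, 85, 94]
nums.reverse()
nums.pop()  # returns -7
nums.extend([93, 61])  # [94, 85, 76, 72, 30, -3, 93, 61]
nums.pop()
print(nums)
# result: [94, 85, 76, 72, 30, -3, 93]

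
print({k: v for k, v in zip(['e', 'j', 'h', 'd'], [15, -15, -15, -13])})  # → {'e': 15, 'j': -15, 'h': -15, 'd': -13}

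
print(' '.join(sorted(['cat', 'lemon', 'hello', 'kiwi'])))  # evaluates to cat hello kiwi lemon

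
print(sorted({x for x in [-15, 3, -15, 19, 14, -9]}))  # [-15, -9, 3, 14, 19]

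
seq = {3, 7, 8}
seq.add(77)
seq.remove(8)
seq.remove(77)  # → {3, 7}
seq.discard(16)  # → {3, 7}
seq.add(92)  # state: {3, 7, 92}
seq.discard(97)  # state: {3, 7, 92}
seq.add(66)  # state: {3, 7, 66, 92}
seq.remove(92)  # {3, 7, 66}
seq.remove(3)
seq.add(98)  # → {7, 66, 98}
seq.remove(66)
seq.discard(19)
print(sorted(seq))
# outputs [7, 98]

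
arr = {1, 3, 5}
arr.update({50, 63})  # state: {1, 3, 5, 50, 63}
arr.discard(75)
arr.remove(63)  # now {1, 3, 5, 50}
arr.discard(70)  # {1, 3, 5, 50}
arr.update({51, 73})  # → {1, 3, 5, 50, 51, 73}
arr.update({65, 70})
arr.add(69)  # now {1, 3, 5, 50, 51, 65, 69, 70, 73}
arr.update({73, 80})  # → {1, 3, 5, 50, 51, 65, 69, 70, 73, 80}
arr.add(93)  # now {1, 3, 5, 50, 51, 65, 69, 70, 73, 80, 93}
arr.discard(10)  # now {1, 3, 5, 50, 51, 65, 69, 70, 73, 80, 93}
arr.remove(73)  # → {1, 3, 5, 50, 51, 65, 69, 70, 80, 93}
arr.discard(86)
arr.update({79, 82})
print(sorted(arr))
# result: [1, 3, 5, 50, 51, 65, 69, 70, 79, 80, 82, 93]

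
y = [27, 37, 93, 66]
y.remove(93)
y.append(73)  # [27, 37, 66, 73]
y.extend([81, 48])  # [27, 37, 66, 73, 81, 48]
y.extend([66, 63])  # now [27, 37, 66, 73, 81, 48, 66, 63]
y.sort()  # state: [27, 37, 48, 63, 66, 66, 73, 81]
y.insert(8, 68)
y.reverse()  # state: [68, 81, 73, 66, 66, 63, 48, 37, 27]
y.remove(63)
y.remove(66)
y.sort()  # [27, 37, 48, 66, 68, 73, 81]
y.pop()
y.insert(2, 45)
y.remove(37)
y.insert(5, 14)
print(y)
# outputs [27, 45, 48, 66, 68, 14, 73]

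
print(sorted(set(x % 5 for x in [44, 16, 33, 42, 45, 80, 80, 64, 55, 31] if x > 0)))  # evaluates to [0, 1, 2, 3, 4]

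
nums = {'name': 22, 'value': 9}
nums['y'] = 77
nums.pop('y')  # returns 77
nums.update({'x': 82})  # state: {'name': 22, 'value': 9, 'x': 82}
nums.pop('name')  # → 22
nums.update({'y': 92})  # {'value': 9, 'x': 82, 'y': 92}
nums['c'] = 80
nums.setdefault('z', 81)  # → 81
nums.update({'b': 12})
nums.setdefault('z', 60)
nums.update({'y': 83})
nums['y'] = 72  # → {'value': 9, 'x': 82, 'y': 72, 'c': 80, 'z': 81, 'b': 12}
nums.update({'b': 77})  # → {'value': 9, 'x': 82, 'y': 72, 'c': 80, 'z': 81, 'b': 77}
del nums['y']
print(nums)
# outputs {'value': 9, 'x': 82, 'c': 80, 'z': 81, 'b': 77}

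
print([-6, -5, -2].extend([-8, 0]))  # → None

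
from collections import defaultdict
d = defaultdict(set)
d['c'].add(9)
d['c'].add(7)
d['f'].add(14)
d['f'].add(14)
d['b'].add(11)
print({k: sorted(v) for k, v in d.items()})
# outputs {'c': [7, 9], 'f': [14], 'b': [11]}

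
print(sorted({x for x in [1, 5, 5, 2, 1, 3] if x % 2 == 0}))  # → [2]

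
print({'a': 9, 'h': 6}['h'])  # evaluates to 6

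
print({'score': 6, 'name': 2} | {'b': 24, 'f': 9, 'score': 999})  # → {'score': 999, 'name': 2, 'b': 24, 'f': 9}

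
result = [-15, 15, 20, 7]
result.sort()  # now [-15, 7, 15, 20]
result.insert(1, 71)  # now [-15, 71, 7, 15, 20]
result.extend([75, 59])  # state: [-15, 71, 7, 15, 20, 75, 59]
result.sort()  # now [-15, 7, 15, 20, 59, 71, 75]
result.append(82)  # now [-15, 7, 15, 20, 59, 71, 75, 82]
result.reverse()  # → [82, 75, 71, 59, 20, 15, 7, -15]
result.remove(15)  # [82, 75, 71, 59, 20, 7, -15]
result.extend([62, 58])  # [82, 75, 71, 59, 20, 7, -15, 62, 58]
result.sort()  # [-15, 7, 20, 58, 59, 62, 71, 75, 82]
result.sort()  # [-15, 7, 20, 58, 59, 62, 71, 75, 82]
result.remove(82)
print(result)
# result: [-15, 7, 20, 58, 59, 62, 71, 75]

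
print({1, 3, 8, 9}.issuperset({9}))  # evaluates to True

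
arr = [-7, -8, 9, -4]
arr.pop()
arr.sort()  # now [-8, -7, 9]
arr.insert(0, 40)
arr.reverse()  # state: [9, -7, -8, 40]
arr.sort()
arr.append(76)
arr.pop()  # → 76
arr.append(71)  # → [-8, -7, 9, 40, 71]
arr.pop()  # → 71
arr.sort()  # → [-8, -7, 9, 40]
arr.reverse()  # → [40, 9, -7, -8]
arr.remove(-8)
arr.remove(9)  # [40, -7]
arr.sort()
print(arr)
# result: [-7, 40]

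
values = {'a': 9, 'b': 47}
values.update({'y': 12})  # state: {'a': 9, 'b': 47, 'y': 12}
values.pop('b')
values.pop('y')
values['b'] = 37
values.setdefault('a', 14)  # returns 9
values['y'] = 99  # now {'a': 9, 'b': 37, 'y': 99}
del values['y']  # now {'a': 9, 'b': 37}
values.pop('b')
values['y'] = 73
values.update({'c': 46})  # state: {'a': 9, 'y': 73, 'c': 46}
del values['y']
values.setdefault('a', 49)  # 9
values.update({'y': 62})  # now {'a': 9, 'c': 46, 'y': 62}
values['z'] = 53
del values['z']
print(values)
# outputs {'a': 9, 'c': 46, 'y': 62}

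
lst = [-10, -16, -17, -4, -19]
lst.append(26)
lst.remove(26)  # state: [-10, -16, -17, -4, -19]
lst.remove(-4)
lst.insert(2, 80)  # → [-10, -16, 80, -17, -19]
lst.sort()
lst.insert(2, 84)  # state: [-19, -17, 84, -16, -10, 80]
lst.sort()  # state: [-19, -17, -16, -10, 80, 84]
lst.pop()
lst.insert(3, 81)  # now [-19, -17, -16, 81, -10, 80]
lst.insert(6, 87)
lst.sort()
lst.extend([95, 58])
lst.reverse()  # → [58, 95, 87, 81, 80, -10, -16, -17, -19]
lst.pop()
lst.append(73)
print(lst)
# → [58, 95, 87, 81, 80, -10, -16, -17, 73]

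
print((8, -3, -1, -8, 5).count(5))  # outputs 1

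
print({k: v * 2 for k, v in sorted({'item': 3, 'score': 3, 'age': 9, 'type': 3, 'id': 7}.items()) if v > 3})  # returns {'age': 18, 'id': 14}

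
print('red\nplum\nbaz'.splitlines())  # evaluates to ['red', 'plum', 'baz']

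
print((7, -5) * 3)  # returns (7, -5, 7, -5, 7, -5)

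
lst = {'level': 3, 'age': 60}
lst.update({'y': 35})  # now {'level': 3, 'age': 60, 'y': 35}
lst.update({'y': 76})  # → {'level': 3, 'age': 60, 'y': 76}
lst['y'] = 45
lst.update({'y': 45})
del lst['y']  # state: {'level': 3, 'age': 60}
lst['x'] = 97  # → {'level': 3, 'age': 60, 'x': 97}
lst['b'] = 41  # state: {'level': 3, 'age': 60, 'x': 97, 'b': 41}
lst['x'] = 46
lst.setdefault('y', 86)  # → 86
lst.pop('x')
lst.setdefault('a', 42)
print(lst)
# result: {'level': 3, 'age': 60, 'b': 41, 'y': 86, 'a': 42}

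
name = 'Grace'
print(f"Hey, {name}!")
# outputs Hey, Grace!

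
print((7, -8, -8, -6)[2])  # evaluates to -8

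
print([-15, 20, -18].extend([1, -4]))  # None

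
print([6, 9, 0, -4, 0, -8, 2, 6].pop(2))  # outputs 0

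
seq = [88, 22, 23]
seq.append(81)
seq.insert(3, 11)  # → [88, 22, 23, 11, 81]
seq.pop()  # 81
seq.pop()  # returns 11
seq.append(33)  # [88, 22, 23, 33]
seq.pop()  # 33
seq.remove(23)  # [88, 22]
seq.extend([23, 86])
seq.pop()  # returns 86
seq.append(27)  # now [88, 22, 23, 27]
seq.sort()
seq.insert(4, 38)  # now [22, 23, 27, 88, 38]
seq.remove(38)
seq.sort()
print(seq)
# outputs [22, 23, 27, 88]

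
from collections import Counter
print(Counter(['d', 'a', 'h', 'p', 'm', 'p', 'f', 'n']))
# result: Counter({'p': 2, 'd': 1, 'a': 1, 'h': 1, 'm': 1, 'f': 1, 'n': 1})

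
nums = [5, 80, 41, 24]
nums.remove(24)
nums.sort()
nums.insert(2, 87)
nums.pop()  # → 80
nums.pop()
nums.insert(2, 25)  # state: [5, 41, 25]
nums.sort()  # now [5, 25, 41]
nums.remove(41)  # [5, 25]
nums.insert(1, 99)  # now [5, 99, 25]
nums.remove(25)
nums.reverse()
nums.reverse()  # [5, 99]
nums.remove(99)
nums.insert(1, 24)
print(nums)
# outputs [5, 24]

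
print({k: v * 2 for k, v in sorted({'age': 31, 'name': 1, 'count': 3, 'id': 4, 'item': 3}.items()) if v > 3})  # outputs {'age': 62, 'id': 8}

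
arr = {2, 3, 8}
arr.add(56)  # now {2, 3, 8, 56}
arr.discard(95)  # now {2, 3, 8, 56}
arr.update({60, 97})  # {2, 3, 8, 56, 60, 97}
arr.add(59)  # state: {2, 3, 8, 56, 59, 60, 97}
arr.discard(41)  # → {2, 3, 8, 56, 59, 60, 97}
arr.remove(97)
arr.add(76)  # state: {2, 3, 8, 56, 59, 60, 76}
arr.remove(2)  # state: {3, 8, 56, 59, 60, 76}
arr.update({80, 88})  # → {3, 8, 56, 59, 60, 76, 80, 88}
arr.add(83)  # {3, 8, 56, 59, 60, 76, 80, 83, 88}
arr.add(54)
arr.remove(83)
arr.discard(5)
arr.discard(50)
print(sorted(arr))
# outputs [3, 8, 54, 56, 59, 60, 76, 80, 88]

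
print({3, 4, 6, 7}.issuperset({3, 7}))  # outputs True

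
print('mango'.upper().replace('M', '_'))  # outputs _ANGO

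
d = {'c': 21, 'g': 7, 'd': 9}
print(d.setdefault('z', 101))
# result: 101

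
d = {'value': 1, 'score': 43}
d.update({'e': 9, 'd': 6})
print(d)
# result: {'value': 1, 'score': 43, 'e': 9, 'd': 6}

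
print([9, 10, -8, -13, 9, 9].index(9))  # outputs 0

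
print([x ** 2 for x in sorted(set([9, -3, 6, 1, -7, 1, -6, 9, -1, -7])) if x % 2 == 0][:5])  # [36, 36]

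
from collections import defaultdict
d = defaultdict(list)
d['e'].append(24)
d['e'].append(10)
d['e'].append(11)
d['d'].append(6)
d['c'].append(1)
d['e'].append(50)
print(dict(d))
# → {'e': [24, 10, 11, 50], 'd': [6], 'c': [1]}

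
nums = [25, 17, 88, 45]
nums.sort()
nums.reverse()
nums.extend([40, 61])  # [88, 45, 25, 17, 40, 61]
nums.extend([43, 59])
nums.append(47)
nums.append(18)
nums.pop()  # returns 18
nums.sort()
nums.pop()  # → 88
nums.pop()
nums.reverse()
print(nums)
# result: [59, 47, 45, 43, 40, 25, 17]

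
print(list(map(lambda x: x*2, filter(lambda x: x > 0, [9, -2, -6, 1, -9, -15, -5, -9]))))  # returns [18, 2]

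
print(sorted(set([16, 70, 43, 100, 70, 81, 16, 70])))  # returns [16, 43, 70, 81, 100]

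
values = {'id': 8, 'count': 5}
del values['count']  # {'id': 8}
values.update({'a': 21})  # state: {'id': 8, 'a': 21}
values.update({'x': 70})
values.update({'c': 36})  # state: {'id': 8, 'a': 21, 'x': 70, 'c': 36}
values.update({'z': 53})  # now {'id': 8, 'a': 21, 'x': 70, 'c': 36, 'z': 53}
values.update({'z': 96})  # {'id': 8, 'a': 21, 'x': 70, 'c': 36, 'z': 96}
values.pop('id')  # 8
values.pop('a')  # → 21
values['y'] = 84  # {'x': 70, 'c': 36, 'z': 96, 'y': 84}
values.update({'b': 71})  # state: {'x': 70, 'c': 36, 'z': 96, 'y': 84, 'b': 71}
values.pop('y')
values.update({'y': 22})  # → {'x': 70, 'c': 36, 'z': 96, 'b': 71, 'y': 22}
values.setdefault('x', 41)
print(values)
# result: {'x': 70, 'c': 36, 'z': 96, 'b': 71, 'y': 22}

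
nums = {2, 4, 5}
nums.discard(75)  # {2, 4, 5}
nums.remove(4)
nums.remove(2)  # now {5}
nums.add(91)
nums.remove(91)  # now {5}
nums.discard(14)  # {5}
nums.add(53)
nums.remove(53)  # {5}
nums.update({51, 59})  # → {5, 51, 59}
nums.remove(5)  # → {51, 59}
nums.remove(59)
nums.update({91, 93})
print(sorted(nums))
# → [51, 91, 93]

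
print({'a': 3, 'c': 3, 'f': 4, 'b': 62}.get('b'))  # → 62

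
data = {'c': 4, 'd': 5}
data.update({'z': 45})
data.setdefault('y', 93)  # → 93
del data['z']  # {'c': 4, 'd': 5, 'y': 93}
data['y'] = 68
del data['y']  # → {'c': 4, 'd': 5}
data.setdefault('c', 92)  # 4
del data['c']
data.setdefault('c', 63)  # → 63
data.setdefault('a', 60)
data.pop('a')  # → 60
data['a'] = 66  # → {'d': 5, 'c': 63, 'a': 66}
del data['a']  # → {'d': 5, 'c': 63}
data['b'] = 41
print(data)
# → {'d': 5, 'c': 63, 'b': 41}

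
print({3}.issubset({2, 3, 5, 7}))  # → True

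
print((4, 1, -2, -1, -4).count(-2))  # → 1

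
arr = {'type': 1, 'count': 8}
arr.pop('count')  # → 8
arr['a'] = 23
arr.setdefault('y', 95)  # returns 95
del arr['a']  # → {'type': 1, 'y': 95}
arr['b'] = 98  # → {'type': 1, 'y': 95, 'b': 98}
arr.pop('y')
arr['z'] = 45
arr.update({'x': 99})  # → {'type': 1, 'b': 98, 'z': 45, 'x': 99}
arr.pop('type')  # 1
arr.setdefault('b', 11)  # 98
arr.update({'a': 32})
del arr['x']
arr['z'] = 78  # {'b': 98, 'z': 78, 'a': 32}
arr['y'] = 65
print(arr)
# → {'b': 98, 'z': 78, 'a': 32, 'y': 65}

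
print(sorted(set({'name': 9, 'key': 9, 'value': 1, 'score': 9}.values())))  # [1, 9]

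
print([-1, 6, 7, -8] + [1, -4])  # [-1, 6, 7, -8, 1, -4]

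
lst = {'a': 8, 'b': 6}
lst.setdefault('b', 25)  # 6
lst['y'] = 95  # {'a': 8, 'b': 6, 'y': 95}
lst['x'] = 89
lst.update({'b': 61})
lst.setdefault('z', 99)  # 99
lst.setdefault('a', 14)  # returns 8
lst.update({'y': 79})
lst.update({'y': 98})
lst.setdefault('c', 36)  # 36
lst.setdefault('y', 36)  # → 98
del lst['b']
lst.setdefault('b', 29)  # 29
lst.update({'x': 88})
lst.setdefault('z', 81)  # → 99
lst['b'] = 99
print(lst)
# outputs {'a': 8, 'y': 98, 'x': 88, 'z': 99, 'c': 36, 'b': 99}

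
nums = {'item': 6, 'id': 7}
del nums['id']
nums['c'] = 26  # {'item': 6, 'c': 26}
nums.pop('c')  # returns 26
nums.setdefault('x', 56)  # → 56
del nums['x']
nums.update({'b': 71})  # {'item': 6, 'b': 71}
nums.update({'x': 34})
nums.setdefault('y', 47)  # 47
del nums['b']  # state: {'item': 6, 'x': 34, 'y': 47}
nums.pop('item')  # 6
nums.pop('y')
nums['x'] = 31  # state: {'x': 31}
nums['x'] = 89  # {'x': 89}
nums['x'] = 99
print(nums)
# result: {'x': 99}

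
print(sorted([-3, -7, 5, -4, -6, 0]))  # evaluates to [-7, -6, -4, -3, 0, 5]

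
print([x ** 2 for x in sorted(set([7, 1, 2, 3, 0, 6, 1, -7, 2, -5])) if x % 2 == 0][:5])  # [0, 4, 36]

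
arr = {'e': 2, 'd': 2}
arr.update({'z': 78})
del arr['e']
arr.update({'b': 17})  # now {'d': 2, 'z': 78, 'b': 17}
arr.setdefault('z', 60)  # 78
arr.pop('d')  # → 2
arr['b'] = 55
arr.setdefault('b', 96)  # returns 55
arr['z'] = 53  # {'z': 53, 'b': 55}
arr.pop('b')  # 55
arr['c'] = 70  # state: {'z': 53, 'c': 70}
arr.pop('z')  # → 53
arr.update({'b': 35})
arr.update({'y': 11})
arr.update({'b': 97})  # {'c': 70, 'b': 97, 'y': 11}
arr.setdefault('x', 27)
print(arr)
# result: {'c': 70, 'b': 97, 'y': 11, 'x': 27}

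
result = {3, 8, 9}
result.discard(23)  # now {3, 8, 9}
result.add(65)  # {3, 8, 9, 65}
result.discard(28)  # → {3, 8, 9, 65}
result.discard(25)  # {3, 8, 9, 65}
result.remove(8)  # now {3, 9, 65}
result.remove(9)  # {3, 65}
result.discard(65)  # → {3}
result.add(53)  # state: {3, 53}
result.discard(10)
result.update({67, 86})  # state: {3, 53, 67, 86}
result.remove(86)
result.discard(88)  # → {3, 53, 67}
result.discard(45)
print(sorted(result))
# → [3, 53, 67]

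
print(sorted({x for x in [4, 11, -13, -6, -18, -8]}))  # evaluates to [-18, -13, -8, -6, 4, 11]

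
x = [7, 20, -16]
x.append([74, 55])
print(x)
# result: [7, 20, -16, [74, 55]]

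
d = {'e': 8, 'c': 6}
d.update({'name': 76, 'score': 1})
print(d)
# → {'e': 8, 'c': 6, 'name': 76, 'score': 1}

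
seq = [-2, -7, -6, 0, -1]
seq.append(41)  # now [-2, -7, -6, 0, -1, 41]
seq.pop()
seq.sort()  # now [-7, -6, -2, -1, 0]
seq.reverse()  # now [0, -1, -2, -6, -7]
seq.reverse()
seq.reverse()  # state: [0, -1, -2, -6, -7]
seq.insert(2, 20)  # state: [0, -1, 20, -2, -6, -7]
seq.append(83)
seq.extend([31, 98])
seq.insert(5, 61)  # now [0, -1, 20, -2, -6, 61, -7, 83, 31, 98]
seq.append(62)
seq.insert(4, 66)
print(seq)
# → [0, -1, 20, -2, 66, -6, 61, -7, 83, 31, 98, 62]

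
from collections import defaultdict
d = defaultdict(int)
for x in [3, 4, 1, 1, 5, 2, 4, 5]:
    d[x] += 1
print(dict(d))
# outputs {3: 1, 4: 2, 1: 2, 5: 2, 2: 1}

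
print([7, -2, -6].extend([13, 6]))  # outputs None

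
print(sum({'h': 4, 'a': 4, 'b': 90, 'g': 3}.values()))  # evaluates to 101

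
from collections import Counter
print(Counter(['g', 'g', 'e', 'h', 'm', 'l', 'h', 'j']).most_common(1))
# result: [('g', 2)]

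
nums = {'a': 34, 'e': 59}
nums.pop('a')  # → 34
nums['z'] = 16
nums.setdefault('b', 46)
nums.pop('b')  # 46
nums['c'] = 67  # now {'e': 59, 'z': 16, 'c': 67}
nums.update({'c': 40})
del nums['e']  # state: {'z': 16, 'c': 40}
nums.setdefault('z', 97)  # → 16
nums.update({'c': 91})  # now {'z': 16, 'c': 91}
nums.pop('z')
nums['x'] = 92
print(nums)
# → {'c': 91, 'x': 92}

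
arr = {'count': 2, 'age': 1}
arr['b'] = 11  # {'count': 2, 'age': 1, 'b': 11}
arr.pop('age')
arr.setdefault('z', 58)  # 58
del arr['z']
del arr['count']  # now {'b': 11}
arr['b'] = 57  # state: {'b': 57}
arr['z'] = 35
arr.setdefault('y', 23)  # 23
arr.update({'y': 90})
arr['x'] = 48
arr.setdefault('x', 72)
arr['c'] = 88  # {'b': 57, 'z': 35, 'y': 90, 'x': 48, 'c': 88}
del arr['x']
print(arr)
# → {'b': 57, 'z': 35, 'y': 90, 'c': 88}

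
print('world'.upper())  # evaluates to WORLD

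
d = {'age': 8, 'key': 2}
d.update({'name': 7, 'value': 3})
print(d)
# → {'age': 8, 'key': 2, 'name': 7, 'value': 3}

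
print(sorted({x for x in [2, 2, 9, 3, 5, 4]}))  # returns [2, 3, 4, 5, 9]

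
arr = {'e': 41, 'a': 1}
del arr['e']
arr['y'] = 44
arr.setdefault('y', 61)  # 44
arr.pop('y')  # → 44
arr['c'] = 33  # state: {'a': 1, 'c': 33}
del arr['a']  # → {'c': 33}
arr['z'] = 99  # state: {'c': 33, 'z': 99}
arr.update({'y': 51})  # {'c': 33, 'z': 99, 'y': 51}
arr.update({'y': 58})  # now {'c': 33, 'z': 99, 'y': 58}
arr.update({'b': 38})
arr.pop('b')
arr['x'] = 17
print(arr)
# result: {'c': 33, 'z': 99, 'y': 58, 'x': 17}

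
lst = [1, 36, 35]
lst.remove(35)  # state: [1, 36]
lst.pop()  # 36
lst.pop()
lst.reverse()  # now []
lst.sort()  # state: []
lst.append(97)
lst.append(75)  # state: [97, 75]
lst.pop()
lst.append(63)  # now [97, 63]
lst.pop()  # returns 63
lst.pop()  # 97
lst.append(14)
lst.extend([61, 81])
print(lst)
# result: [14, 61, 81]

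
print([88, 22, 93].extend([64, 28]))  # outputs None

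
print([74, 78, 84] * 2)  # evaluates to [74, 78, 84, 74, 78, 84]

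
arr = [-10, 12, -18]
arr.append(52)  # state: [-10, 12, -18, 52]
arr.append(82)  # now [-10, 12, -18, 52, 82]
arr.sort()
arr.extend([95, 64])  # [-18, -10, 12, 52, 82, 95, 64]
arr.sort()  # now [-18, -10, 12, 52, 64, 82, 95]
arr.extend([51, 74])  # [-18, -10, 12, 52, 64, 82, 95, 51, 74]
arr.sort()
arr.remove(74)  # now [-18, -10, 12, 51, 52, 64, 82, 95]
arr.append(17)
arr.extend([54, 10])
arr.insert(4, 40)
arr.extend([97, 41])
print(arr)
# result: [-18, -10, 12, 51, 40, 52, 64, 82, 95, 17, 54, 10, 97, 41]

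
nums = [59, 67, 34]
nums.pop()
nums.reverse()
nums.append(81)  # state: [67, 59, 81]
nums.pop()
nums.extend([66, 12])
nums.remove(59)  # [67, 66, 12]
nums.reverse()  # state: [12, 66, 67]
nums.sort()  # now [12, 66, 67]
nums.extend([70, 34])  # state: [12, 66, 67, 70, 34]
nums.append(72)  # [12, 66, 67, 70, 34, 72]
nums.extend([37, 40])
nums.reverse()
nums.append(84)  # [40, 37, 72, 34, 70, 67, 66, 12, 84]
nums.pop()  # 84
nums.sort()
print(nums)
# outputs [12, 34, 37, 40, 66, 67, 70, 72]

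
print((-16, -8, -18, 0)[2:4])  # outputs (-18, 0)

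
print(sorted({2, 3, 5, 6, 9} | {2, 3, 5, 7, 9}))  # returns [2, 3, 5, 6, 7, 9]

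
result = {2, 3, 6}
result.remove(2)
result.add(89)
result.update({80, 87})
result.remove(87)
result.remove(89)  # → {3, 6, 80}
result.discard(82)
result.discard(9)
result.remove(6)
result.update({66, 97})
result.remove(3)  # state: {66, 80, 97}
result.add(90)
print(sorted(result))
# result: [66, 80, 90, 97]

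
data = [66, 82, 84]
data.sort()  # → [66, 82, 84]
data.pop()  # 84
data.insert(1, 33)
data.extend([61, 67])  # [66, 33, 82, 61, 67]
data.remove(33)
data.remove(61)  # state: [66, 82, 67]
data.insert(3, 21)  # [66, 82, 67, 21]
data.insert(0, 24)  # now [24, 66, 82, 67, 21]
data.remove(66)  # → [24, 82, 67, 21]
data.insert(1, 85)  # [24, 85, 82, 67, 21]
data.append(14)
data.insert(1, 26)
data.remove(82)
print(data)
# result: [24, 26, 85, 67, 21, 14]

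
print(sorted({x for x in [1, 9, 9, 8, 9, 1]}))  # [1, 8, 9]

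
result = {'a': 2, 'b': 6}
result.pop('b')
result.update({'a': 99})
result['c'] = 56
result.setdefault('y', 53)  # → 53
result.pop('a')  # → 99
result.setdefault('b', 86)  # 86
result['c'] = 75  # {'c': 75, 'y': 53, 'b': 86}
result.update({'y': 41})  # {'c': 75, 'y': 41, 'b': 86}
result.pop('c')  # 75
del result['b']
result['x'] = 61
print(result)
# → {'y': 41, 'x': 61}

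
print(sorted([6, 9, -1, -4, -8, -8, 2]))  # [-8, -8, -4, -1, 2, 6, 9]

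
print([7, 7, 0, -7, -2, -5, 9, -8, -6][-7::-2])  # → [0, 7]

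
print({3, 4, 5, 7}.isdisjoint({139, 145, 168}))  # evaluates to True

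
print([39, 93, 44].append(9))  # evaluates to None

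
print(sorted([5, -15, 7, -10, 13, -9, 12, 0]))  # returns [-15, -10, -9, 0, 5, 7, 12, 13]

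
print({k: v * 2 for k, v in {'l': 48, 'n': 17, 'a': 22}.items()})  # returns {'l': 96, 'n': 34, 'a': 44}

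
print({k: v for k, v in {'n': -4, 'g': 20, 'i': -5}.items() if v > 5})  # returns {'g': 20}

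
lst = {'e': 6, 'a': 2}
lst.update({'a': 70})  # {'e': 6, 'a': 70}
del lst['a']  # {'e': 6}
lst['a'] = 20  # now {'e': 6, 'a': 20}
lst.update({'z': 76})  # {'e': 6, 'a': 20, 'z': 76}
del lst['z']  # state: {'e': 6, 'a': 20}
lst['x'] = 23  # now {'e': 6, 'a': 20, 'x': 23}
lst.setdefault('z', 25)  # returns 25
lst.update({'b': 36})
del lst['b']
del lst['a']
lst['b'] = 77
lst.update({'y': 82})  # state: {'e': 6, 'x': 23, 'z': 25, 'b': 77, 'y': 82}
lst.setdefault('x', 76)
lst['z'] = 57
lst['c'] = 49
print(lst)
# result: {'e': 6, 'x': 23, 'z': 57, 'b': 77, 'y': 82, 'c': 49}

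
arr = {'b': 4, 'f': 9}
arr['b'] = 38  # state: {'b': 38, 'f': 9}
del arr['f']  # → {'b': 38}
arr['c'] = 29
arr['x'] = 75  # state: {'b': 38, 'c': 29, 'x': 75}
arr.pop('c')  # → 29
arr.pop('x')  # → 75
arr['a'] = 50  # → {'b': 38, 'a': 50}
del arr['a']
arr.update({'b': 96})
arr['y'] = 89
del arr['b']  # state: {'y': 89}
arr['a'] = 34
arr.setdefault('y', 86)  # 89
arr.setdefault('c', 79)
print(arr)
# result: {'y': 89, 'a': 34, 'c': 79}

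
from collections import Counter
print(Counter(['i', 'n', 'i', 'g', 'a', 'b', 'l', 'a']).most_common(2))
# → [('i', 2), ('a', 2)]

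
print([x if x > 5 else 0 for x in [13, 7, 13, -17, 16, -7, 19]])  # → [13, 7, 13, 0, 16, 0, 19]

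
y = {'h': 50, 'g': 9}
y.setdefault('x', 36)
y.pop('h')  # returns 50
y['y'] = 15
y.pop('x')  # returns 36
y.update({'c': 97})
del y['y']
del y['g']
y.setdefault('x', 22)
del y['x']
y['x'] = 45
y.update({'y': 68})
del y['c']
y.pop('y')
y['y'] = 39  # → {'x': 45, 'y': 39}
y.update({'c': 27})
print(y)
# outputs {'x': 45, 'y': 39, 'c': 27}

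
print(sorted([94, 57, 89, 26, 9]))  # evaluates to [9, 26, 57, 89, 94]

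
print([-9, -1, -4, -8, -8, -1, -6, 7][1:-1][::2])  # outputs [-1, -8, -1]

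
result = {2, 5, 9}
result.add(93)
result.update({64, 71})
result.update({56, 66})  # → {2, 5, 9, 56, 64, 66, 71, 93}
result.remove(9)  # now {2, 5, 56, 64, 66, 71, 93}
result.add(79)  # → {2, 5, 56, 64, 66, 71, 79, 93}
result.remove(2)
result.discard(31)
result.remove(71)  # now {5, 56, 64, 66, 79, 93}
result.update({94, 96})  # {5, 56, 64, 66, 79, 93, 94, 96}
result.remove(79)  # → {5, 56, 64, 66, 93, 94, 96}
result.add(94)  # {5, 56, 64, 66, 93, 94, 96}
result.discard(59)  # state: {5, 56, 64, 66, 93, 94, 96}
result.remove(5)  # {56, 64, 66, 93, 94, 96}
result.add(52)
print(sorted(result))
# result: [52, 56, 64, 66, 93, 94, 96]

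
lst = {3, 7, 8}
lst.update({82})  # {3, 7, 8, 82}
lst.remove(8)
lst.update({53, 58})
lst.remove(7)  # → {3, 53, 58, 82}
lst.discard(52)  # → {3, 53, 58, 82}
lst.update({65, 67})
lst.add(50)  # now {3, 50, 53, 58, 65, 67, 82}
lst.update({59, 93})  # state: {3, 50, 53, 58, 59, 65, 67, 82, 93}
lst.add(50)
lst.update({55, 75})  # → {3, 50, 53, 55, 58, 59, 65, 67, 75, 82, 93}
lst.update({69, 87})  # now {3, 50, 53, 55, 58, 59, 65, 67, 69, 75, 82, 87, 93}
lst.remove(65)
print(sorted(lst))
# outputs [3, 50, 53, 55, 58, 59, 67, 69, 75, 82, 87, 93]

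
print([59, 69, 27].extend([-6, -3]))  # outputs None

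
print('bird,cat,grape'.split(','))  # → ['bird', 'cat', 'grape']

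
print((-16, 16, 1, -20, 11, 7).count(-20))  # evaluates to 1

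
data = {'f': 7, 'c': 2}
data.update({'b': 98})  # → {'f': 7, 'c': 2, 'b': 98}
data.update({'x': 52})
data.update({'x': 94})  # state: {'f': 7, 'c': 2, 'b': 98, 'x': 94}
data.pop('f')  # 7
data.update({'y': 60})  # {'c': 2, 'b': 98, 'x': 94, 'y': 60}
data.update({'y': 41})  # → {'c': 2, 'b': 98, 'x': 94, 'y': 41}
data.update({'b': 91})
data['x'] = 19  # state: {'c': 2, 'b': 91, 'x': 19, 'y': 41}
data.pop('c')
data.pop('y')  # 41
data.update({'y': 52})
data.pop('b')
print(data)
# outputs {'x': 19, 'y': 52}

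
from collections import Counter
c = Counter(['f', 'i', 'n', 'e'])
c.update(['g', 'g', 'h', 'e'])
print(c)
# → Counter({'e': 2, 'g': 2, 'f': 1, 'i': 1, 'n': 1, 'h': 1})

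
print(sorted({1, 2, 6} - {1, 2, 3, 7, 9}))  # [6]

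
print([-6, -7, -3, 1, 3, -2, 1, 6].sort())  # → None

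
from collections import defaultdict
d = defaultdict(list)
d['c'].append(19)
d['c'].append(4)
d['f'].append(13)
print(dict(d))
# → {'c': [19, 4], 'f': [13]}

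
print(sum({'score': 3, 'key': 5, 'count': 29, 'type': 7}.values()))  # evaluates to 44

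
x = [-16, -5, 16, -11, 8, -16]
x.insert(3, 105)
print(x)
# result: [-16, -5, 16, 105, -11, 8, -16]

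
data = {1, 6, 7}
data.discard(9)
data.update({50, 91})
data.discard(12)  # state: {1, 6, 7, 50, 91}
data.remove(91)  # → {1, 6, 7, 50}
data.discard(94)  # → {1, 6, 7, 50}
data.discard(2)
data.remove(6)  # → {1, 7, 50}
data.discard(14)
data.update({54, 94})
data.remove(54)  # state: {1, 7, 50, 94}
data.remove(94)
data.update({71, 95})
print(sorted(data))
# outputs [1, 7, 50, 71, 95]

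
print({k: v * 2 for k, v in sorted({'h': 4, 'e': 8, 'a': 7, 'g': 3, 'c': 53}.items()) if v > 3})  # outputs {'a': 14, 'c': 106, 'e': 16, 'h': 8}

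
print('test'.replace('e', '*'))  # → t*st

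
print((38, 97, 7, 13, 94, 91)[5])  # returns 91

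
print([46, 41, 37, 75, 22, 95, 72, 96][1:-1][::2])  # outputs [41, 75, 95]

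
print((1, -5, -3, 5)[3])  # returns 5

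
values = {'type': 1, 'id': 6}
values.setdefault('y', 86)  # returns 86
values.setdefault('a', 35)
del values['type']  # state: {'id': 6, 'y': 86, 'a': 35}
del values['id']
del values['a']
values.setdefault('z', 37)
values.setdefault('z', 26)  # 37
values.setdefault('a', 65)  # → 65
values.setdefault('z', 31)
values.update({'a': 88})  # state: {'y': 86, 'z': 37, 'a': 88}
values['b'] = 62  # {'y': 86, 'z': 37, 'a': 88, 'b': 62}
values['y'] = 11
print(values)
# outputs {'y': 11, 'z': 37, 'a': 88, 'b': 62}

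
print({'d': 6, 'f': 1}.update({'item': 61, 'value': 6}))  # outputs None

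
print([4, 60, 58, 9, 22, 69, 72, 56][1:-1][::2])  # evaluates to [60, 9, 69]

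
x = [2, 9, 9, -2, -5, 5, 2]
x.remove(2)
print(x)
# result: [9, 9, -2, -5, 5, 2]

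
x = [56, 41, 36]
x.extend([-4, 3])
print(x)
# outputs [56, 41, 36, -4, 3]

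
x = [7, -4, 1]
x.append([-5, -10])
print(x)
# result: [7, -4, 1, [-5, -10]]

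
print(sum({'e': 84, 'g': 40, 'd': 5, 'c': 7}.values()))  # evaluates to 136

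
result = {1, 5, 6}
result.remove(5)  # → {1, 6}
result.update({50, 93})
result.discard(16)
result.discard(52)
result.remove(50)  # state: {1, 6, 93}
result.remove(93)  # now {1, 6}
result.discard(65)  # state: {1, 6}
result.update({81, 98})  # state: {1, 6, 81, 98}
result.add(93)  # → {1, 6, 81, 93, 98}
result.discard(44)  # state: {1, 6, 81, 93, 98}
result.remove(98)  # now {1, 6, 81, 93}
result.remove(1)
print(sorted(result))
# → [6, 81, 93]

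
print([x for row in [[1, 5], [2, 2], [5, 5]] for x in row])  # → [1, 5, 2, 2, 5, 5]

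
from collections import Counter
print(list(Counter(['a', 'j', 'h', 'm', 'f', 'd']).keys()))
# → ['a', 'j', 'h', 'm', 'f', 'd']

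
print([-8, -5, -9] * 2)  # [-8, -5, -9, -8, -5, -9]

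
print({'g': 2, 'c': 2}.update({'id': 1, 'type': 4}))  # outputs None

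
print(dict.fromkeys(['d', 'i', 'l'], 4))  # {'d': 4, 'i': 4, 'l': 4}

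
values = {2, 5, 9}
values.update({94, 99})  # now {2, 5, 9, 94, 99}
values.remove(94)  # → {2, 5, 9, 99}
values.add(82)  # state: {2, 5, 9, 82, 99}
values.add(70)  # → {2, 5, 9, 70, 82, 99}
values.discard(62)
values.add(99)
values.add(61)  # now {2, 5, 9, 61, 70, 82, 99}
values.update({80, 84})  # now {2, 5, 9, 61, 70, 80, 82, 84, 99}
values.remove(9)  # {2, 5, 61, 70, 80, 82, 84, 99}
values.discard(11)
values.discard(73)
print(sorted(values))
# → [2, 5, 61, 70, 80, 82, 84, 99]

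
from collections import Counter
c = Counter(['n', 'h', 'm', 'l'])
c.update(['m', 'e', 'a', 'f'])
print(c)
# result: Counter({'m': 2, 'n': 1, 'h': 1, 'l': 1, 'e': 1, 'a': 1, 'f': 1})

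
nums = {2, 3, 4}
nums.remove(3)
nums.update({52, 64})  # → {2, 4, 52, 64}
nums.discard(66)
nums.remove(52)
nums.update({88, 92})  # {2, 4, 64, 88, 92}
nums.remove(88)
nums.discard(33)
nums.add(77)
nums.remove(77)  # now {2, 4, 64, 92}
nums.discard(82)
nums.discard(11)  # {2, 4, 64, 92}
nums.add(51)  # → {2, 4, 51, 64, 92}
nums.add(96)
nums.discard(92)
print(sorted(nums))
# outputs [2, 4, 51, 64, 96]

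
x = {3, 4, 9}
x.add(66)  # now {3, 4, 9, 66}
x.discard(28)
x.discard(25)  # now {3, 4, 9, 66}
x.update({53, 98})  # {3, 4, 9, 53, 66, 98}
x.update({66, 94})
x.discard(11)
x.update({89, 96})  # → {3, 4, 9, 53, 66, 89, 94, 96, 98}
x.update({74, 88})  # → {3, 4, 9, 53, 66, 74, 88, 89, 94, 96, 98}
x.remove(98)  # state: {3, 4, 9, 53, 66, 74, 88, 89, 94, 96}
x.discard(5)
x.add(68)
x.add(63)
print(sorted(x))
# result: [3, 4, 9, 53, 63, 66, 68, 74, 88, 89, 94, 96]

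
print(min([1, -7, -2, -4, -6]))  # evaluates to -7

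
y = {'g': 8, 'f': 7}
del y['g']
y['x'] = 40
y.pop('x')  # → 40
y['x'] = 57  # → {'f': 7, 'x': 57}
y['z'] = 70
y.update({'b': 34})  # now {'f': 7, 'x': 57, 'z': 70, 'b': 34}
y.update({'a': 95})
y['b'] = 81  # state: {'f': 7, 'x': 57, 'z': 70, 'b': 81, 'a': 95}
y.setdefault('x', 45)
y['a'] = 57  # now {'f': 7, 'x': 57, 'z': 70, 'b': 81, 'a': 57}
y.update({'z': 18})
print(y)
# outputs {'f': 7, 'x': 57, 'z': 18, 'b': 81, 'a': 57}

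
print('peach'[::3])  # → pc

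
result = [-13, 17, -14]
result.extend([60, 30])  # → [-13, 17, -14, 60, 30]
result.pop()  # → 30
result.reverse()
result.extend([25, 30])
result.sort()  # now [-14, -13, 17, 25, 30, 60]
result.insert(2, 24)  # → [-14, -13, 24, 17, 25, 30, 60]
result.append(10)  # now [-14, -13, 24, 17, 25, 30, 60, 10]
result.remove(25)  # [-14, -13, 24, 17, 30, 60, 10]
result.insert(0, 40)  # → [40, -14, -13, 24, 17, 30, 60, 10]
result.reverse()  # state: [10, 60, 30, 17, 24, -13, -14, 40]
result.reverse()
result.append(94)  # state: [40, -14, -13, 24, 17, 30, 60, 10, 94]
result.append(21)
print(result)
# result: [40, -14, -13, 24, 17, 30, 60, 10, 94, 21]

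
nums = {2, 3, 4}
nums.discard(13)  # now {2, 3, 4}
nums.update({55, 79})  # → {2, 3, 4, 55, 79}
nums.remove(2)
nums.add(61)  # {3, 4, 55, 61, 79}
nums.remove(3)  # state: {4, 55, 61, 79}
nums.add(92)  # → {4, 55, 61, 79, 92}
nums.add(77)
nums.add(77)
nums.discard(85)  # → {4, 55, 61, 77, 79, 92}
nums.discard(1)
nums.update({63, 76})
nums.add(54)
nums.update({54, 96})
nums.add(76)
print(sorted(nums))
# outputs [4, 54, 55, 61, 63, 76, 77, 79, 92, 96]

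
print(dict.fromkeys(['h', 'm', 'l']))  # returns {'h': None, 'm': None, 'l': None}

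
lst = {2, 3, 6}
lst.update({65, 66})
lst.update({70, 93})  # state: {2, 3, 6, 65, 66, 70, 93}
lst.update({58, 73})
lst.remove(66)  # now {2, 3, 6, 58, 65, 70, 73, 93}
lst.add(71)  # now {2, 3, 6, 58, 65, 70, 71, 73, 93}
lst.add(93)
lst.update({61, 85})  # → {2, 3, 6, 58, 61, 65, 70, 71, 73, 85, 93}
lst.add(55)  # {2, 3, 6, 55, 58, 61, 65, 70, 71, 73, 85, 93}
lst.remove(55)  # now {2, 3, 6, 58, 61, 65, 70, 71, 73, 85, 93}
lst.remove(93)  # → {2, 3, 6, 58, 61, 65, 70, 71, 73, 85}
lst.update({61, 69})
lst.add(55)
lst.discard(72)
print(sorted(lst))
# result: [2, 3, 6, 55, 58, 61, 65, 69, 70, 71, 73, 85]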